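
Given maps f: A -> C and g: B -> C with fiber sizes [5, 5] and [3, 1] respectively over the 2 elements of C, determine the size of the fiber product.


The pullback A x_C B consists of pairs (a, b) with f(a) = g(b).
For each element c in C, the fiber product has |f^-1(c)| * |g^-1(c)| elements.
Summing over C: 5 * 3 + 5 * 1
= 15 + 5 = 20

20


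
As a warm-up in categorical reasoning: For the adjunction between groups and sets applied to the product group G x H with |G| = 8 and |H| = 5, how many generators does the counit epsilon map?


The counit epsilon_K: F(U(K)) -> K of the Free-Forgetful adjunction
maps |K| generators of F(U(K)) into K. For K = G x H (the product group),
|G x H| = |G| * |H|.
Total generators mapped = 8 * 5 = 40.

40


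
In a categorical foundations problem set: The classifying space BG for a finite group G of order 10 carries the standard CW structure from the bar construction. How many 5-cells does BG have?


In the bar-construction CW model of BG, the n-cells are indexed by
n-tuples [g_1|...|g_n] of non-identity elements of G (degenerate
simplices with some g_i = e do not contribute cells), so there are
(|G| - 1)^n n-cells.
For dim = 5 with |G| = 10:
cells = (10 - 1)^5 = 9^5 = 59049

59049


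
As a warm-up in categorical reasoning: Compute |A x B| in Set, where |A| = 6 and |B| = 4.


In Set, the product A x B is the Cartesian product.
By the universal property, |A x B| = |A| * |B|.
|A x B| = 6 * 4 = 24

24


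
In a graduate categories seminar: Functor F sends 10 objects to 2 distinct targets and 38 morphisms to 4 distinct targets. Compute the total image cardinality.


The image of F consists of distinct objects and distinct morphisms.
|Im(F)| on objects = 2
|Im(F)| on morphisms = 4
Total image cardinality = 2 + 4 = 6

6


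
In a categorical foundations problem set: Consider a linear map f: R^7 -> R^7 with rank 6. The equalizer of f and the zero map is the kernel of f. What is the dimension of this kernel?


The equalizer of f and the zero map is ker(f).
By the rank-nullity theorem: dim(ker(f)) = dim(domain) - rank(f).
dim(ker(f)) = 7 - 6 = 1

1


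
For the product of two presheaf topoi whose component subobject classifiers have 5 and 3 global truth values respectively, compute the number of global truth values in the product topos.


In a product of presheaf topoi E_1 x E_2, the subobject classifier
is Omega = Omega_1 x Omega_2 (componentwise), so
|Omega(top)| = |Omega_1(top_1)| * |Omega_2(top_2)|.
= 5 * 3 = 15.

15


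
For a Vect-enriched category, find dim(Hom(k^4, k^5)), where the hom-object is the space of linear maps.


In Vect-enriched categories, Hom(k^n, k^m) is the space of m x n matrices.
dim(Hom(k^4, k^5)) = 5 * 4 = 20

20


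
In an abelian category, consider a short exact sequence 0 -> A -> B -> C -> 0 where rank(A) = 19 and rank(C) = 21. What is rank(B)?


For a short exact sequence 0 -> A -> B -> C -> 0,
rank is additive: rank(B) = rank(A) + rank(C).
rank(B) = 19 + 21 = 40

40


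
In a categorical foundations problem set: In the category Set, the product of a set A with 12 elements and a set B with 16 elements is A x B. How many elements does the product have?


In Set, the product A x B is the Cartesian product.
By the universal property, |A x B| = |A| * |B|.
|A x B| = 12 * 16 = 192

192


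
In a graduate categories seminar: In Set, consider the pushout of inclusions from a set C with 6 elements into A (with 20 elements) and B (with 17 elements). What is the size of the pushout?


The pushout A +_C B identifies the images of C in A and B.
|A +_C B| = |A| + |B| - |C| (for injections).
= 20 + 17 - 6 = 31

31


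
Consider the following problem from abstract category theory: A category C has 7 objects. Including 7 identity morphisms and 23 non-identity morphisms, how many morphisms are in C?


Each object has an identity morphism, giving 7 identities.
Adding the 23 non-identity morphisms:
Total = 7 + 23 = 30

30


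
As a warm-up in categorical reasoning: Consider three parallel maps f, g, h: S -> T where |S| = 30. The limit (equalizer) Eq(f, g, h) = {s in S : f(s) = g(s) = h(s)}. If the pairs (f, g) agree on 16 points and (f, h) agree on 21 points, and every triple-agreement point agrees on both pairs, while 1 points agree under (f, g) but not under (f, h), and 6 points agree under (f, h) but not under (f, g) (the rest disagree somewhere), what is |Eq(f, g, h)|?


Eq(f, g, h) is the triple-agreement set: points in S where all three
maps take the same value. Using inclusion-exclusion on the pairwise data:
Pair (f, g) agrees on 16 points; pair (f, h) on 21 points.
Points agreeing under (f, g) but not (f, h) = 1; under (f, h) but not (f, g) = 6.
Triple-agreement = agreement-in-(f, g) minus points that agree under (f, g) but not (f, h):
|Eq(f, g, h)| = 16 - 1 = 15
(cross-check via (f, h): 21 - 6 = 15.)

15


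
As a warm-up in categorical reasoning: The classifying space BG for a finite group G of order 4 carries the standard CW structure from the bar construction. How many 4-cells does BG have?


In the bar-construction CW model of BG, the n-cells are indexed by
n-tuples [g_1|...|g_n] of non-identity elements of G (degenerate
simplices with some g_i = e do not contribute cells), so there are
(|G| - 1)^n n-cells.
For dim = 4 with |G| = 4:
cells = (4 - 1)^4 = 3^4 = 81

81


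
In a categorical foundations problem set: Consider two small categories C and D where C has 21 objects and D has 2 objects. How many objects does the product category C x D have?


The product category C x D has objects that are pairs (c, d).
Number of pairs = |Ob(C)| * |Ob(D)| = 21 * 2 = 42

42


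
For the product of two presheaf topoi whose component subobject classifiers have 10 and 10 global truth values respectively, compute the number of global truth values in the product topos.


In a product of presheaf topoi E_1 x E_2, the subobject classifier
is Omega = Omega_1 x Omega_2 (componentwise), so
|Omega(top)| = |Omega_1(top_1)| * |Omega_2(top_2)|.
= 10 * 10 = 100.

100


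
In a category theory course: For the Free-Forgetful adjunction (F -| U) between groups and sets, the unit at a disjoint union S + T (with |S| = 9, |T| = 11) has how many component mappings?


The unit eta_X: X -> U(F(X)) of the Free-Forgetful adjunction
maps each element of X to a generator of F(X). For X = S + T (disjoint
union in Set), |S + T| = |S| + |T|.
Total mappings = 9 + 11 = 20.

20


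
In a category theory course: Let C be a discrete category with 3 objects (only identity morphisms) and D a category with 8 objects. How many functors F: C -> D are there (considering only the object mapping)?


A functor from a discrete category C to D is determined by
where each object maps. Each of the 3 objects of C can map
to any of the 8 objects of D independently.
Number of functors = 8^3 = 512

512


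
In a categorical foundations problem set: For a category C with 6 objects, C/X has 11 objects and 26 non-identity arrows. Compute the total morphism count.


In the slice category C/X, objects are morphisms to X.
Identity morphisms: 11 (one per object of C/X).
Non-identity morphisms: 26.
Total = 11 + 26 = 37

37


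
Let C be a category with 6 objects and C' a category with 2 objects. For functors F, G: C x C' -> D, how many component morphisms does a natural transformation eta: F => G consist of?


A natural transformation eta: F => G assigns one component morphism per
object of the domain category.
The domain is the product category C x C', so
|Ob(C x C')| = |Ob(C)| * |Ob(C')| = 6 * 2 = 12.
Therefore eta has 12 component morphisms.

12


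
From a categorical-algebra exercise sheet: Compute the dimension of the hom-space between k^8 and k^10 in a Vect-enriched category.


In Vect-enriched categories, Hom(k^n, k^m) is the space of m x n matrices.
dim(Hom(k^8, k^10)) = 10 * 8 = 80

80


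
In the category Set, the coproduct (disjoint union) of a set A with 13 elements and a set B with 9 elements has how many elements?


In Set, the coproduct A + B is the disjoint union.
|A + B| = |A| + |B| = 13 + 9 = 22

22


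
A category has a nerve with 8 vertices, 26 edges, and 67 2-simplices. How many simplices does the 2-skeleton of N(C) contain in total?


The 2-skeleton of the nerve N(C) consists of simplices in dimensions 0, 1, 2:
  |N(C)_0| = 8 (objects)
  |N(C)_1| = 26 (morphisms)
  |N(C)_2| = 67 (composable pairs)
Total = 8 + 26 + 67 = 101

101


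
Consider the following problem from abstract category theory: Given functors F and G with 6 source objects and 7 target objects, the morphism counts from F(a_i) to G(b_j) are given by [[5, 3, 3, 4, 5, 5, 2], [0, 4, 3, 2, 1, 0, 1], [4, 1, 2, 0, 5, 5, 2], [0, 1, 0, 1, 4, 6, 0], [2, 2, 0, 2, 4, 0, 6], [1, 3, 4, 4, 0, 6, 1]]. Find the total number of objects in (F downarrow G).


Objects of (F downarrow G) are triples (a, b, h: F(a)->G(b)).
The count equals the sum of all entries in the hom-matrix.
sum(row 0) = 27
sum(row 1) = 11
sum(row 2) = 19
sum(row 3) = 12
sum(row 4) = 16
sum(row 5) = 19
Grand total = 104

104


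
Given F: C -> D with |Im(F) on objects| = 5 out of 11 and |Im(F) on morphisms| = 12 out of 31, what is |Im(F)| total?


The image of F consists of distinct objects and distinct morphisms.
|Im(F)| on objects = 5
|Im(F)| on morphisms = 12
Total image cardinality = 5 + 12 = 17

17


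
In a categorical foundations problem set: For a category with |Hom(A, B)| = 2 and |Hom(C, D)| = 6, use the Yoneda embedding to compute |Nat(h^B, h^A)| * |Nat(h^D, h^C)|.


By the Yoneda lemma, Nat(h^B, h^A) is isomorphic to Hom(A, B),
so |Nat(h^B, h^A)| = |Hom(A, B)| and |Nat(h^D, h^C)| = |Hom(C, D)|.
|Hom(A, B)| = 2, |Hom(C, D)| = 6.
|Nat(h^B, h^A) x Nat(h^D, h^C)| = 2 * 6 = 12

12


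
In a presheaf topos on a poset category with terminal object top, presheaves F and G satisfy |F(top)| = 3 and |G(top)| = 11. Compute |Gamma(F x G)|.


Global sections of a presheaf on a poset with terminal top satisfy
Gamma(H) ~ H(top). Presheaves admit pointwise products, so
(F x G)(top) = F(top) x G(top) (Cartesian product).
|Gamma(F x G)| = |F(top)| * |G(top)| = 3 * 11 = 33.

33


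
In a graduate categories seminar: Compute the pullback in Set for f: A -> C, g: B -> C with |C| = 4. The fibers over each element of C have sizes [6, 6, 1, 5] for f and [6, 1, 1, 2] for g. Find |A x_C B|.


The pullback A x_C B consists of pairs (a, b) with f(a) = g(b).
For each element c in C, the fiber product has |f^-1(c)| * |g^-1(c)| elements.
Summing over C: 6 * 6 + 6 * 1 + 1 * 1 + 5 * 2
= 36 + 6 + 1 + 10 = 53

53


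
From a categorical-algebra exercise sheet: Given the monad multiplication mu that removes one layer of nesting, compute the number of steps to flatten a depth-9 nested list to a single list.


Each application of mu: T^2 -> T removes one layer of nesting.
Starting at depth 9 (i.e., T^9(X)), we need to reach T(X).
Number of mu applications = 9 - 1 = 8

8


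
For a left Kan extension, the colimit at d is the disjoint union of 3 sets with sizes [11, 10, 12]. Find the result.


Pointwise, the left Kan extension (Lan_F H)(d) is the colimit, indexed
by the comma category (F downarrow d), of H composed with the
projection (F downarrow d) -> C. Here that colimit is given
as a coproduct (disjoint union) of sets, so its cardinality is the
sum of the sizes of the summands.
Coproduct of sets with sizes: 11 + 10 + 12
= 33

33


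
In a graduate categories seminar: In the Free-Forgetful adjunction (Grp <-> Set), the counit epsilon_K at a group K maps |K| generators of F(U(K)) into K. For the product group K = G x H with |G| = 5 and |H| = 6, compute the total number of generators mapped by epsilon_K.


The counit epsilon_K: F(U(K)) -> K of the Free-Forgetful adjunction
maps |K| generators of F(U(K)) into K. For K = G x H (the product group),
|G x H| = |G| * |H|.
Total generators mapped = 5 * 6 = 30.

30


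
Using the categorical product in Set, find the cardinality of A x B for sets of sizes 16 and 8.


In Set, the product A x B is the Cartesian product.
By the universal property, |A x B| = |A| * |B|.
|A x B| = 16 * 8 = 128

128


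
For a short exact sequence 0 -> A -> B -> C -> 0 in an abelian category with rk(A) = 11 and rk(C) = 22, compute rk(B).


For a short exact sequence 0 -> A -> B -> C -> 0,
rank is additive: rank(B) = rank(A) + rank(C).
rank(B) = 11 + 22 = 33

33


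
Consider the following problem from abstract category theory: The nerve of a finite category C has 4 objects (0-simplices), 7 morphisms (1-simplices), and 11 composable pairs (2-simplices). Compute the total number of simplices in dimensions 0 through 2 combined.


The 2-skeleton of the nerve N(C) consists of simplices in dimensions 0, 1, 2:
  |N(C)_0| = 4 (objects)
  |N(C)_1| = 7 (morphisms)
  |N(C)_2| = 11 (composable pairs)
Total = 4 + 7 + 11 = 22

22


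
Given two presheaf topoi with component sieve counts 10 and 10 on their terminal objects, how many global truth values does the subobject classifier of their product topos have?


In a product of presheaf topoi E_1 x E_2, the subobject classifier
is Omega = Omega_1 x Omega_2 (componentwise), so
|Omega(top)| = |Omega_1(top_1)| * |Omega_2(top_2)|.
= 10 * 10 = 100.

100


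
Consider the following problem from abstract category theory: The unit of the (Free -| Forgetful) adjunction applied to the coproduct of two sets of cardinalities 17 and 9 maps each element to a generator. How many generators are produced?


The unit eta_X: X -> U(F(X)) of the Free-Forgetful adjunction
maps each element of X to a generator of F(X). For X = S + T (disjoint
union in Set), |S + T| = |S| + |T|.
Total mappings = 17 + 9 = 26.

26


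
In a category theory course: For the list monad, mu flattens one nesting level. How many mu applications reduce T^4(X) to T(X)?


Each application of mu: T^2 -> T removes one layer of nesting.
Starting at depth 4 (i.e., T^4(X)), we need to reach T(X).
Number of mu applications = 4 - 1 = 3

3


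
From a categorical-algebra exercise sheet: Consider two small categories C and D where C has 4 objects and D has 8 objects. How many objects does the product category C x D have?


The product category C x D has objects that are pairs (c, d).
Number of pairs = |Ob(C)| * |Ob(D)| = 4 * 8 = 32

32


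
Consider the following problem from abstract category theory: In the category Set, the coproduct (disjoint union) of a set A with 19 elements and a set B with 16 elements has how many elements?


In Set, the coproduct A + B is the disjoint union.
|A + B| = |A| + |B| = 19 + 16 = 35

35


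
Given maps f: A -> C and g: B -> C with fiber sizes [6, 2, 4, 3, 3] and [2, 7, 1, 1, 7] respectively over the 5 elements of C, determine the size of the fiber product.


The pullback A x_C B consists of pairs (a, b) with f(a) = g(b).
For each element c in C, the fiber product has |f^-1(c)| * |g^-1(c)| elements.
Summing over C: 6 * 2 + 2 * 7 + 4 * 1 + 3 * 1 + 3 * 7
= 12 + 14 + 4 + 3 + 21 = 54

54


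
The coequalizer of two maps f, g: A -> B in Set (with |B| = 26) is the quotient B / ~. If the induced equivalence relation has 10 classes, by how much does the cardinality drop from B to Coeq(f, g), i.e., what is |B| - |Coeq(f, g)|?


The coequalizer Coeq(f, g) = B / ~ has one element per equivalence class.
|B| = 26, |Coeq(f, g)| = 10.
|B| - |Coeq(f, g)| = 26 - 10 = 16.

16


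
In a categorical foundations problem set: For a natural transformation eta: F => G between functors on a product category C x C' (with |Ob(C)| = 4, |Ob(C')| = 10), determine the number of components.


A natural transformation eta: F => G assigns one component morphism per
object of the domain category.
The domain is the product category C x C', so
|Ob(C x C')| = |Ob(C)| * |Ob(C')| = 4 * 10 = 40.
Therefore eta has 40 component morphisms.

40


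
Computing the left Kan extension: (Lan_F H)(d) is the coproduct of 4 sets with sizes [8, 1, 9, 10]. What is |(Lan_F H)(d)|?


Pointwise, the left Kan extension (Lan_F H)(d) is the colimit, indexed
by the comma category (F downarrow d), of H composed with the
projection (F downarrow d) -> C. Here that colimit is given
as a coproduct (disjoint union) of sets, so its cardinality is the
sum of the sizes of the summands.
Coproduct of sets with sizes: 8 + 1 + 9 + 10
= 28

28


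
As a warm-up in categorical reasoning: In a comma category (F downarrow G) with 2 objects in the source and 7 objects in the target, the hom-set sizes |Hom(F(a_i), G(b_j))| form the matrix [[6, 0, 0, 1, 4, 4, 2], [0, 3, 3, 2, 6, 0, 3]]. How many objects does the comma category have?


Objects of (F downarrow G) are triples (a, b, h: F(a)->G(b)).
The count equals the sum of all entries in the hom-matrix.
sum(row 0) = 17
sum(row 1) = 17
Grand total = 34

34


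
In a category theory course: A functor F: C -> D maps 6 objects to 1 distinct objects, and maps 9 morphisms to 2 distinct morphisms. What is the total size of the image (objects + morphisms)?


The image of F consists of distinct objects and distinct morphisms.
|Im(F)| on objects = 1
|Im(F)| on morphisms = 2
Total image cardinality = 1 + 2 = 3

3


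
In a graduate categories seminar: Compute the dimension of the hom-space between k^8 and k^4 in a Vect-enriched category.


In Vect-enriched categories, Hom(k^n, k^m) is the space of m x n matrices.
dim(Hom(k^8, k^4)) = 4 * 8 = 32

32


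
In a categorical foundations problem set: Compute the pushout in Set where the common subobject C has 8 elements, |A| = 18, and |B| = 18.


The pushout A +_C B identifies the images of C in A and B.
|A +_C B| = |A| + |B| - |C| (for injections).
= 18 + 18 - 8 = 28

28


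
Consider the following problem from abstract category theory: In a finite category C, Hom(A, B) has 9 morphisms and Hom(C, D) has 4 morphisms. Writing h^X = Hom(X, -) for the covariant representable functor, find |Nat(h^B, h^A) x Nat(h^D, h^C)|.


By the Yoneda lemma, Nat(h^B, h^A) is isomorphic to Hom(A, B),
so |Nat(h^B, h^A)| = |Hom(A, B)| and |Nat(h^D, h^C)| = |Hom(C, D)|.
|Hom(A, B)| = 9, |Hom(C, D)| = 4.
|Nat(h^B, h^A) x Nat(h^D, h^C)| = 9 * 4 = 36

36


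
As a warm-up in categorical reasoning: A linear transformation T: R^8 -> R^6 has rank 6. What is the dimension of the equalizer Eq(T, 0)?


The equalizer of f and the zero map is ker(f).
By the rank-nullity theorem: dim(ker(f)) = dim(domain) - rank(f).
dim(ker(f)) = 8 - 6 = 2

2


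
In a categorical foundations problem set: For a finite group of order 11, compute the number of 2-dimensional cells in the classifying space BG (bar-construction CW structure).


In the bar-construction CW model of BG, the n-cells are indexed by
n-tuples [g_1|...|g_n] of non-identity elements of G (degenerate
simplices with some g_i = e do not contribute cells), so there are
(|G| - 1)^n n-cells.
For dim = 2 with |G| = 11:
cells = (11 - 1)^2 = 10^2 = 100

100


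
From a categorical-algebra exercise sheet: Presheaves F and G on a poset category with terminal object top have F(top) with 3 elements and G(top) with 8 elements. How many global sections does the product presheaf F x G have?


Global sections of a presheaf on a poset with terminal top satisfy
Gamma(H) ~ H(top). Presheaves admit pointwise products, so
(F x G)(top) = F(top) x G(top) (Cartesian product).
|Gamma(F x G)| = |F(top)| * |G(top)| = 3 * 8 = 24.

24


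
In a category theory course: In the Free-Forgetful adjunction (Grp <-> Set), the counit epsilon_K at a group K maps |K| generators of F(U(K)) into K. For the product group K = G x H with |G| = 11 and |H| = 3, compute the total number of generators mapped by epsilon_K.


The counit epsilon_K: F(U(K)) -> K of the Free-Forgetful adjunction
maps |K| generators of F(U(K)) into K. For K = G x H (the product group),
|G x H| = |G| * |H|.
Total generators mapped = 11 * 3 = 33.

33


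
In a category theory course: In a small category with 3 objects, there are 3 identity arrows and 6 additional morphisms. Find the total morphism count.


Each object has an identity morphism, giving 3 identities.
Adding the 6 non-identity morphisms:
Total = 3 + 6 = 9

9


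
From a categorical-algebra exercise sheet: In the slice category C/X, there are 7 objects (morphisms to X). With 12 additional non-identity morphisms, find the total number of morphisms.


In the slice category C/X, objects are morphisms to X.
Identity morphisms: 7 (one per object of C/X).
Non-identity morphisms: 12.
Total = 7 + 12 = 19

19


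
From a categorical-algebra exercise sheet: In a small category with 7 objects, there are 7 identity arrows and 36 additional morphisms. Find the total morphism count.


Each object has an identity morphism, giving 7 identities.
Adding the 36 non-identity morphisms:
Total = 7 + 36 = 43

43


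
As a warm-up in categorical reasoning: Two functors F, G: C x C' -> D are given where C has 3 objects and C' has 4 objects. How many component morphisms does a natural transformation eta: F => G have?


A natural transformation eta: F => G assigns one component morphism per
object of the domain category.
The domain is the product category C x C', so
|Ob(C x C')| = |Ob(C)| * |Ob(C')| = 3 * 4 = 12.
Therefore eta has 12 component morphisms.

12


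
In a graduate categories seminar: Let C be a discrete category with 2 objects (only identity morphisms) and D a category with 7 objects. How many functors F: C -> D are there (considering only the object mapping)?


A functor from a discrete category C to D is determined by
where each object maps. Each of the 2 objects of C can map
to any of the 7 objects of D independently.
Number of functors = 7^2 = 49

49


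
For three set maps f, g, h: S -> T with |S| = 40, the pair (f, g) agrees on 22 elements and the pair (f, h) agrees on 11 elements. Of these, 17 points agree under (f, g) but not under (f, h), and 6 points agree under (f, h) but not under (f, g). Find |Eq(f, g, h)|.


Eq(f, g, h) is the triple-agreement set: points in S where all three
maps take the same value. Using inclusion-exclusion on the pairwise data:
Pair (f, g) agrees on 22 points; pair (f, h) on 11 points.
Points agreeing under (f, g) but not (f, h) = 17; under (f, h) but not (f, g) = 6.
Triple-agreement = agreement-in-(f, g) minus points that agree under (f, g) but not (f, h):
|Eq(f, g, h)| = 22 - 17 = 5
(cross-check via (f, h): 11 - 6 = 5.)

5


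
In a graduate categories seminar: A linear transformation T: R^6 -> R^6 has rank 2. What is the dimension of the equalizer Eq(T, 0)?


The equalizer of f and the zero map is ker(f).
By the rank-nullity theorem: dim(ker(f)) = dim(domain) - rank(f).
dim(ker(f)) = 6 - 2 = 4

4


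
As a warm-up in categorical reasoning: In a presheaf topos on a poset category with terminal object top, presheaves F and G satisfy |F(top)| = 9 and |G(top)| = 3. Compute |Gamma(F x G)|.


Global sections of a presheaf on a poset with terminal top satisfy
Gamma(H) ~ H(top). Presheaves admit pointwise products, so
(F x G)(top) = F(top) x G(top) (Cartesian product).
|Gamma(F x G)| = |F(top)| * |G(top)| = 9 * 3 = 27.

27


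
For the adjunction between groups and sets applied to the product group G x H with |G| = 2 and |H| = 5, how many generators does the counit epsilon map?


The counit epsilon_K: F(U(K)) -> K of the Free-Forgetful adjunction
maps |K| generators of F(U(K)) into K. For K = G x H (the product group),
|G x H| = |G| * |H|.
Total generators mapped = 2 * 5 = 10.

10


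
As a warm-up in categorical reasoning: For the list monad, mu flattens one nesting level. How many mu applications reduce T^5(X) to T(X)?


Each application of mu: T^2 -> T removes one layer of nesting.
Starting at depth 5 (i.e., T^5(X)), we need to reach T(X).
Number of mu applications = 5 - 1 = 4

4


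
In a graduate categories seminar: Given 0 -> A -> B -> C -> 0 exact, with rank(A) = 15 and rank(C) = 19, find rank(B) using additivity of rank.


For a short exact sequence 0 -> A -> B -> C -> 0,
rank is additive: rank(B) = rank(A) + rank(C).
rank(B) = 15 + 19 = 34

34


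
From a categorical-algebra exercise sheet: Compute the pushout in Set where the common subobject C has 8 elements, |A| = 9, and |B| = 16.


The pushout A +_C B identifies the images of C in A and B.
|A +_C B| = |A| + |B| - |C| (for injections).
= 9 + 16 - 8 = 17

17


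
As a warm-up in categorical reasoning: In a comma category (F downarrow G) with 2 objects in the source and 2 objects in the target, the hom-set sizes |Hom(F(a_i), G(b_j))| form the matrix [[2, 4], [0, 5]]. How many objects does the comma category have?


Objects of (F downarrow G) are triples (a, b, h: F(a)->G(b)).
The count equals the sum of all entries in the hom-matrix.
sum(row 0) = 6
sum(row 1) = 5
Grand total = 11

11


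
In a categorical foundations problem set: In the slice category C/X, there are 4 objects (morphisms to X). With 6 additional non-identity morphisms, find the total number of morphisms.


In the slice category C/X, objects are morphisms to X.
Identity morphisms: 4 (one per object of C/X).
Non-identity morphisms: 6.
Total = 4 + 6 = 10

10


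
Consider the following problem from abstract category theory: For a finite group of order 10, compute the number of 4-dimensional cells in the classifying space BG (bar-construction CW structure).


In the bar-construction CW model of BG, the n-cells are indexed by
n-tuples [g_1|...|g_n] of non-identity elements of G (degenerate
simplices with some g_i = e do not contribute cells), so there are
(|G| - 1)^n n-cells.
For dim = 4 with |G| = 10:
cells = (10 - 1)^4 = 9^4 = 6561

6561


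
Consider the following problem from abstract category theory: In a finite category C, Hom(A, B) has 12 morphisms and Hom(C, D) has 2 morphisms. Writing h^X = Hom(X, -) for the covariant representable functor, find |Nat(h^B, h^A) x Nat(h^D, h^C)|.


By the Yoneda lemma, Nat(h^B, h^A) is isomorphic to Hom(A, B),
so |Nat(h^B, h^A)| = |Hom(A, B)| and |Nat(h^D, h^C)| = |Hom(C, D)|.
|Hom(A, B)| = 12, |Hom(C, D)| = 2.
|Nat(h^B, h^A) x Nat(h^D, h^C)| = 12 * 2 = 24

24


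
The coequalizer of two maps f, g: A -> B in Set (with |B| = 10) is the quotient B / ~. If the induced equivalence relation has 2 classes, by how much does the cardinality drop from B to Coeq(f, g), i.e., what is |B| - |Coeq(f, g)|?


The coequalizer Coeq(f, g) = B / ~ has one element per equivalence class.
|B| = 10, |Coeq(f, g)| = 2.
|B| - |Coeq(f, g)| = 10 - 2 = 8.

8


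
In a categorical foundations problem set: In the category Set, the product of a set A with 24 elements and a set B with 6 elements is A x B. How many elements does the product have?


In Set, the product A x B is the Cartesian product.
By the universal property, |A x B| = |A| * |B|.
|A x B| = 24 * 6 = 144

144


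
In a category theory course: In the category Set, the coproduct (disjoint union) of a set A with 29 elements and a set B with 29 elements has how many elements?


In Set, the coproduct A + B is the disjoint union.
|A + B| = |A| + |B| = 29 + 29 = 58

58


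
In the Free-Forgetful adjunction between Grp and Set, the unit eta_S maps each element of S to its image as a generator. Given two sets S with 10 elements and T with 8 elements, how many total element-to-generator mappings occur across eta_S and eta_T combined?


The unit eta_X: X -> U(F(X)) of the Free-Forgetful adjunction
maps each element of X to a generator of F(X). For X = S + T (disjoint
union in Set), |S + T| = |S| + |T|.
Total mappings = 10 + 8 = 18.

18


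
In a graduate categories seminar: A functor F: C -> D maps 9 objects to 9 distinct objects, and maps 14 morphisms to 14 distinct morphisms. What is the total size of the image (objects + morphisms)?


The image of F consists of distinct objects and distinct morphisms.
|Im(F)| on objects = 9
|Im(F)| on morphisms = 14
Total image cardinality = 9 + 14 = 23

23


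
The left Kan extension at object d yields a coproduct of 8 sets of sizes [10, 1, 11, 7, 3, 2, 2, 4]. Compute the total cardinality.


Pointwise, the left Kan extension (Lan_F H)(d) is the colimit, indexed
by the comma category (F downarrow d), of H composed with the
projection (F downarrow d) -> C. Here that colimit is given
as a coproduct (disjoint union) of sets, so its cardinality is the
sum of the sizes of the summands.
Coproduct of sets with sizes: 10 + 1 + 11 + 7 + 3 + 2 + 2 + 4
= 40

40


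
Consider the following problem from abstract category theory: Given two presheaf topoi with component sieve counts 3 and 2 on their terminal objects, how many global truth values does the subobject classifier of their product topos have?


In a product of presheaf topoi E_1 x E_2, the subobject classifier
is Omega = Omega_1 x Omega_2 (componentwise), so
|Omega(top)| = |Omega_1(top_1)| * |Omega_2(top_2)|.
= 3 * 2 = 6.

6


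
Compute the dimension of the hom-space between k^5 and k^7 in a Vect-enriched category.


In Vect-enriched categories, Hom(k^n, k^m) is the space of m x n matrices.
dim(Hom(k^5, k^7)) = 7 * 5 = 35

35


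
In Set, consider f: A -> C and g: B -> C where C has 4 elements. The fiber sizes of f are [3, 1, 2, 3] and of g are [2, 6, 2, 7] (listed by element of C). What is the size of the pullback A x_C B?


The pullback A x_C B consists of pairs (a, b) with f(a) = g(b).
For each element c in C, the fiber product has |f^-1(c)| * |g^-1(c)| elements.
Summing over C: 3 * 2 + 1 * 6 + 2 * 2 + 3 * 7
= 6 + 6 + 4 + 21 = 37

37


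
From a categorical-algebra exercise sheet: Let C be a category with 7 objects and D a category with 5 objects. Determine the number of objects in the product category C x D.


The product category C x D has objects that are pairs (c, d).
Number of pairs = |Ob(C)| * |Ob(D)| = 7 * 5 = 35

35


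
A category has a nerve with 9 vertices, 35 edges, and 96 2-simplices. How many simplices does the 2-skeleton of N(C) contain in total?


The 2-skeleton of the nerve N(C) consists of simplices in dimensions 0, 1, 2:
  |N(C)_0| = 9 (objects)
  |N(C)_1| = 35 (morphisms)
  |N(C)_2| = 96 (composable pairs)
Total = 9 + 35 + 96 = 140

140


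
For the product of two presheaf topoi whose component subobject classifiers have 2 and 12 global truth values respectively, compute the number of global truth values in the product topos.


In a product of presheaf topoi E_1 x E_2, the subobject classifier
is Omega = Omega_1 x Omega_2 (componentwise), so
|Omega(top)| = |Omega_1(top_1)| * |Omega_2(top_2)|.
= 2 * 12 = 24.

24


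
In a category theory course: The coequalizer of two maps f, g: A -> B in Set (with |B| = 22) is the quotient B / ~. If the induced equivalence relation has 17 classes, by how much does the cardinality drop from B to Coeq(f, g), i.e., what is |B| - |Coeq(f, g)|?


The coequalizer Coeq(f, g) = B / ~ has one element per equivalence class.
|B| = 22, |Coeq(f, g)| = 17.
|B| - |Coeq(f, g)| = 22 - 17 = 5.

5


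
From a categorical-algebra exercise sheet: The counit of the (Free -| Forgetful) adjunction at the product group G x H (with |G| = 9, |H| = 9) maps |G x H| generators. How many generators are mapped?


The counit epsilon_K: F(U(K)) -> K of the Free-Forgetful adjunction
maps |K| generators of F(U(K)) into K. For K = G x H (the product group),
|G x H| = |G| * |H|.
Total generators mapped = 9 * 9 = 81.

81


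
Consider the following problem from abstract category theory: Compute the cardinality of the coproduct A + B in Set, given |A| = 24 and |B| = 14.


In Set, the coproduct A + B is the disjoint union.
|A + B| = |A| + |B| = 24 + 14 = 38

38


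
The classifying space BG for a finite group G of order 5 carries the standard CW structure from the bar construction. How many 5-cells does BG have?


In the bar-construction CW model of BG, the n-cells are indexed by
n-tuples [g_1|...|g_n] of non-identity elements of G (degenerate
simplices with some g_i = e do not contribute cells), so there are
(|G| - 1)^n n-cells.
For dim = 5 with |G| = 5:
cells = (5 - 1)^5 = 4^5 = 1024

1024


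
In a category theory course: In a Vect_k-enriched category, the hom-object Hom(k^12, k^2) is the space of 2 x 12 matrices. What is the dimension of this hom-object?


In Vect-enriched categories, Hom(k^n, k^m) is the space of m x n matrices.
dim(Hom(k^12, k^2)) = 2 * 12 = 24

24


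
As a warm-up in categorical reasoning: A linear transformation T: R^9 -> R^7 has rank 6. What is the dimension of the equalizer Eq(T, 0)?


The equalizer of f and the zero map is ker(f).
By the rank-nullity theorem: dim(ker(f)) = dim(domain) - rank(f).
dim(ker(f)) = 9 - 6 = 3

3


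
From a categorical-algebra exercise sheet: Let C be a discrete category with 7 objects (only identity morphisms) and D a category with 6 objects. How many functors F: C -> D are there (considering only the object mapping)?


A functor from a discrete category C to D is determined by
where each object maps. Each of the 7 objects of C can map
to any of the 6 objects of D independently.
Number of functors = 6^7 = 279936

279936


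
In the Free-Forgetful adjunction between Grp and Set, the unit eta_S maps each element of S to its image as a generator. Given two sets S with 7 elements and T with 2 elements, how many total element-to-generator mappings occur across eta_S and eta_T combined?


The unit eta_X: X -> U(F(X)) of the Free-Forgetful adjunction
maps each element of X to a generator of F(X). For X = S + T (disjoint
union in Set), |S + T| = |S| + |T|.
Total mappings = 7 + 2 = 9.

9


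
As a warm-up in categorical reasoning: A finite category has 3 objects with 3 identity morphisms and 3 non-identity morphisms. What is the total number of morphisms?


Each object has an identity morphism, giving 3 identities.
Adding the 3 non-identity morphisms:
Total = 3 + 3 = 6

6


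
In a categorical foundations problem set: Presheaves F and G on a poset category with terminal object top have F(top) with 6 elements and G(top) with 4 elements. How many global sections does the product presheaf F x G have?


Global sections of a presheaf on a poset with terminal top satisfy
Gamma(H) ~ H(top). Presheaves admit pointwise products, so
(F x G)(top) = F(top) x G(top) (Cartesian product).
|Gamma(F x G)| = |F(top)| * |G(top)| = 6 * 4 = 24.

24


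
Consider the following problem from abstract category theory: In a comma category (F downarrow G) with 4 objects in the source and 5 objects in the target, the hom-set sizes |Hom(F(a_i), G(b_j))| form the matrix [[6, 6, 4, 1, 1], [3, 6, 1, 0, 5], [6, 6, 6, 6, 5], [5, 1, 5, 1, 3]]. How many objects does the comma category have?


Objects of (F downarrow G) are triples (a, b, h: F(a)->G(b)).
The count equals the sum of all entries in the hom-matrix.
sum(row 0) = 18
sum(row 1) = 15
sum(row 2) = 29
sum(row 3) = 15
Grand total = 77

77


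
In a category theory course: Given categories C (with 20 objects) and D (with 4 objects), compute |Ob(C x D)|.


The product category C x D has objects that are pairs (c, d).
Number of pairs = |Ob(C)| * |Ob(D)| = 20 * 4 = 80

80


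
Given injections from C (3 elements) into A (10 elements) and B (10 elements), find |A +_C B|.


The pushout A +_C B identifies the images of C in A and B.
|A +_C B| = |A| + |B| - |C| (for injections).
= 10 + 10 - 3 = 17

17


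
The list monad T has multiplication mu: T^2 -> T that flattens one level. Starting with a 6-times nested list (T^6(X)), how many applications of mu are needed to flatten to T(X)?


Each application of mu: T^2 -> T removes one layer of nesting.
Starting at depth 6 (i.e., T^6(X)), we need to reach T(X).
Number of mu applications = 6 - 1 = 5

5


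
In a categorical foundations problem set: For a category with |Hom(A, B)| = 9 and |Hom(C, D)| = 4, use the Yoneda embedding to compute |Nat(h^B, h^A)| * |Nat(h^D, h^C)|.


By the Yoneda lemma, Nat(h^B, h^A) is isomorphic to Hom(A, B),
so |Nat(h^B, h^A)| = |Hom(A, B)| and |Nat(h^D, h^C)| = |Hom(C, D)|.
|Hom(A, B)| = 9, |Hom(C, D)| = 4.
|Nat(h^B, h^A) x Nat(h^D, h^C)| = 9 * 4 = 36

36


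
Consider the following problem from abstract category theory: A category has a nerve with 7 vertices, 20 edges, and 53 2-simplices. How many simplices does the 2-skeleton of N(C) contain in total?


The 2-skeleton of the nerve N(C) consists of simplices in dimensions 0, 1, 2:
  |N(C)_0| = 7 (objects)
  |N(C)_1| = 20 (morphisms)
  |N(C)_2| = 53 (composable pairs)
Total = 7 + 20 + 53 = 80

80


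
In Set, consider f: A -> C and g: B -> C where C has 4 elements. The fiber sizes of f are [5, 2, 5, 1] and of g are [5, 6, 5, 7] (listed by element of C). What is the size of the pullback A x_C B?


The pullback A x_C B consists of pairs (a, b) with f(a) = g(b).
For each element c in C, the fiber product has |f^-1(c)| * |g^-1(c)| elements.
Summing over C: 5 * 5 + 2 * 6 + 5 * 5 + 1 * 7
= 25 + 12 + 25 + 7 = 69

69


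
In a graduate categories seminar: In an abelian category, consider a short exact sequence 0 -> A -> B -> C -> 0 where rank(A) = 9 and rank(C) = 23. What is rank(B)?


For a short exact sequence 0 -> A -> B -> C -> 0,
rank is additive: rank(B) = rank(A) + rank(C).
rank(B) = 9 + 23 = 32

32


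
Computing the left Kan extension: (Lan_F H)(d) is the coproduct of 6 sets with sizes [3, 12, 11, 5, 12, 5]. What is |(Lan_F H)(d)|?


Pointwise, the left Kan extension (Lan_F H)(d) is the colimit, indexed
by the comma category (F downarrow d), of H composed with the
projection (F downarrow d) -> C. Here that colimit is given
as a coproduct (disjoint union) of sets, so its cardinality is the
sum of the sizes of the summands.
Coproduct of sets with sizes: 3 + 12 + 11 + 5 + 12 + 5
= 48

48


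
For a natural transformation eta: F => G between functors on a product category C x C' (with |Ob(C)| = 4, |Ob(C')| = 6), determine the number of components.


A natural transformation eta: F => G assigns one component morphism per
object of the domain category.
The domain is the product category C x C', so
|Ob(C x C')| = |Ob(C)| * |Ob(C')| = 4 * 6 = 24.
Therefore eta has 24 component morphisms.

24


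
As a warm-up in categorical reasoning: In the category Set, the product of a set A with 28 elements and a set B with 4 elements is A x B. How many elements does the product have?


In Set, the product A x B is the Cartesian product.
By the universal property, |A x B| = |A| * |B|.
|A x B| = 28 * 4 = 112

112


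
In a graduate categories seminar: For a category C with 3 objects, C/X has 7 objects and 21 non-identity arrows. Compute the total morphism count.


In the slice category C/X, objects are morphisms to X.
Identity morphisms: 7 (one per object of C/X).
Non-identity morphisms: 21.
Total = 7 + 21 = 28

28


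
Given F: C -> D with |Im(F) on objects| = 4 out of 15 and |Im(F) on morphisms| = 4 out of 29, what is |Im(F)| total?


The image of F consists of distinct objects and distinct morphisms.
|Im(F)| on objects = 4
|Im(F)| on morphisms = 4
Total image cardinality = 4 + 4 = 8

8


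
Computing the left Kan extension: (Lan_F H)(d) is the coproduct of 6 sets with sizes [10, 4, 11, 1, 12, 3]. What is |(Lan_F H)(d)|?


Pointwise, the left Kan extension (Lan_F H)(d) is the colimit, indexed
by the comma category (F downarrow d), of H composed with the
projection (F downarrow d) -> C. Here that colimit is given
as a coproduct (disjoint union) of sets, so its cardinality is the
sum of the sizes of the summands.
Coproduct of sets with sizes: 10 + 4 + 11 + 1 + 12 + 3
= 41

41


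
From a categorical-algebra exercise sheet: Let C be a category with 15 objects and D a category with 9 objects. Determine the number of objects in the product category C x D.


The product category C x D has objects that are pairs (c, d).
Number of pairs = |Ob(C)| * |Ob(D)| = 15 * 9 = 135

135


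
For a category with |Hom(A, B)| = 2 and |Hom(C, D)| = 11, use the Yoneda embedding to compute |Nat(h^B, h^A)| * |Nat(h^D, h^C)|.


By the Yoneda lemma, Nat(h^B, h^A) is isomorphic to Hom(A, B),
so |Nat(h^B, h^A)| = |Hom(A, B)| and |Nat(h^D, h^C)| = |Hom(C, D)|.
|Hom(A, B)| = 2, |Hom(C, D)| = 11.
|Nat(h^B, h^A) x Nat(h^D, h^C)| = 2 * 11 = 22

22
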